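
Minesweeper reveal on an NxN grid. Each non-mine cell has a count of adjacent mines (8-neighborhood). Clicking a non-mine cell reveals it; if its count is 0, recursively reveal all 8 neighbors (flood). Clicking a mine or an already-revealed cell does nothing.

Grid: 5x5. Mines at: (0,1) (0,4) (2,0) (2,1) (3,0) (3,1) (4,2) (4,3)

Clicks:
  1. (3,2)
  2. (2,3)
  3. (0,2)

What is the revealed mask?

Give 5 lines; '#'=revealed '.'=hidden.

Answer: ..#..
..###
..###
..###
.....

Derivation:
Click 1 (3,2) count=4: revealed 1 new [(3,2)] -> total=1
Click 2 (2,3) count=0: revealed 8 new [(1,2) (1,3) (1,4) (2,2) (2,3) (2,4) (3,3) (3,4)] -> total=9
Click 3 (0,2) count=1: revealed 1 new [(0,2)] -> total=10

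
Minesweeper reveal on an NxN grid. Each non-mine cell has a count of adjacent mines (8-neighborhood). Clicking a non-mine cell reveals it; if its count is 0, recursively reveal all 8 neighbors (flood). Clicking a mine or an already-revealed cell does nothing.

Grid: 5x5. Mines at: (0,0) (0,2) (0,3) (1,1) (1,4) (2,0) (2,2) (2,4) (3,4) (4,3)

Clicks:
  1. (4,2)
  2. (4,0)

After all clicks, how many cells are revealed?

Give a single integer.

Answer: 6

Derivation:
Click 1 (4,2) count=1: revealed 1 new [(4,2)] -> total=1
Click 2 (4,0) count=0: revealed 5 new [(3,0) (3,1) (3,2) (4,0) (4,1)] -> total=6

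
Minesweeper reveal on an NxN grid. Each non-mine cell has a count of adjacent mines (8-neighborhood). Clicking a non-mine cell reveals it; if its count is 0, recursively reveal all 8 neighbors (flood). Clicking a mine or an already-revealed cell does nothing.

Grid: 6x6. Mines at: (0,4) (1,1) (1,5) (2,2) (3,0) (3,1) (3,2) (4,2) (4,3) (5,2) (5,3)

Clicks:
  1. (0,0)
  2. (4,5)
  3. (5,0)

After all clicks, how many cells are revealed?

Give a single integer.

Click 1 (0,0) count=1: revealed 1 new [(0,0)] -> total=1
Click 2 (4,5) count=0: revealed 8 new [(2,4) (2,5) (3,4) (3,5) (4,4) (4,5) (5,4) (5,5)] -> total=9
Click 3 (5,0) count=0: revealed 4 new [(4,0) (4,1) (5,0) (5,1)] -> total=13

Answer: 13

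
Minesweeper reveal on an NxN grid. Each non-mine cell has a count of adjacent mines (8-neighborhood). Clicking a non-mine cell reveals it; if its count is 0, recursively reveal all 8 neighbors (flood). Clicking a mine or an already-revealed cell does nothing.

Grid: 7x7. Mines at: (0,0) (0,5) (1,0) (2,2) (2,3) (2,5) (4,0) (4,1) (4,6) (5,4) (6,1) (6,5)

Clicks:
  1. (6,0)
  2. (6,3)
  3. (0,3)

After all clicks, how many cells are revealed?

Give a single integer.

Click 1 (6,0) count=1: revealed 1 new [(6,0)] -> total=1
Click 2 (6,3) count=1: revealed 1 new [(6,3)] -> total=2
Click 3 (0,3) count=0: revealed 8 new [(0,1) (0,2) (0,3) (0,4) (1,1) (1,2) (1,3) (1,4)] -> total=10

Answer: 10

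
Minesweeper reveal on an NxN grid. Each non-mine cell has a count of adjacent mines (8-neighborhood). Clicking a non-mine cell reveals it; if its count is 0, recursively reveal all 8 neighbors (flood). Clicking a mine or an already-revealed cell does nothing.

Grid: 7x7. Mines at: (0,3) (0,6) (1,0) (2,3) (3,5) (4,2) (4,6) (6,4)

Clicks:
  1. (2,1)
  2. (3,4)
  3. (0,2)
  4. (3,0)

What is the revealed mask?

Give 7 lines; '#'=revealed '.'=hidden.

Click 1 (2,1) count=1: revealed 1 new [(2,1)] -> total=1
Click 2 (3,4) count=2: revealed 1 new [(3,4)] -> total=2
Click 3 (0,2) count=1: revealed 1 new [(0,2)] -> total=3
Click 4 (3,0) count=0: revealed 13 new [(2,0) (3,0) (3,1) (4,0) (4,1) (5,0) (5,1) (5,2) (5,3) (6,0) (6,1) (6,2) (6,3)] -> total=16

Answer: ..#....
.......
##.....
##..#..
##.....
####...
####...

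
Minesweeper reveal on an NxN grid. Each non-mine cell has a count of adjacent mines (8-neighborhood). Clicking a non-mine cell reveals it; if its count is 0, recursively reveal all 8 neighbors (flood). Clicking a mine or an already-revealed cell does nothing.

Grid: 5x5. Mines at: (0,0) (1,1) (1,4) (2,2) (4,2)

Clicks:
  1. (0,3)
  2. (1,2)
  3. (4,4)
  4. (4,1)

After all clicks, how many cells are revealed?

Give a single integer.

Click 1 (0,3) count=1: revealed 1 new [(0,3)] -> total=1
Click 2 (1,2) count=2: revealed 1 new [(1,2)] -> total=2
Click 3 (4,4) count=0: revealed 6 new [(2,3) (2,4) (3,3) (3,4) (4,3) (4,4)] -> total=8
Click 4 (4,1) count=1: revealed 1 new [(4,1)] -> total=9

Answer: 9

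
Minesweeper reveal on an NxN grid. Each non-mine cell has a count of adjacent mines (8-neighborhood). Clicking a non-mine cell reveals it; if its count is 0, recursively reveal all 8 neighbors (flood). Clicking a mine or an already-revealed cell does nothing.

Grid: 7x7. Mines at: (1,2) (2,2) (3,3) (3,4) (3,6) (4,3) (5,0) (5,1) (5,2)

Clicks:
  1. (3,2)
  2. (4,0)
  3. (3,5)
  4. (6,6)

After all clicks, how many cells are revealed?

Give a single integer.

Answer: 14

Derivation:
Click 1 (3,2) count=3: revealed 1 new [(3,2)] -> total=1
Click 2 (4,0) count=2: revealed 1 new [(4,0)] -> total=2
Click 3 (3,5) count=2: revealed 1 new [(3,5)] -> total=3
Click 4 (6,6) count=0: revealed 11 new [(4,4) (4,5) (4,6) (5,3) (5,4) (5,5) (5,6) (6,3) (6,4) (6,5) (6,6)] -> total=14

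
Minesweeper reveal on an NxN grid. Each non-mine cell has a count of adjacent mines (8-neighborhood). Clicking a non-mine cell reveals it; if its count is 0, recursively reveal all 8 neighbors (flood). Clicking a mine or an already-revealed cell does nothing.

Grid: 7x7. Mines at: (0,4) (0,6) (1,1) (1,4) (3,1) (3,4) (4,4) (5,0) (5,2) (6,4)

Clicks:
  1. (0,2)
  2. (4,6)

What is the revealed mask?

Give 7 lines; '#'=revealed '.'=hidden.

Answer: ..#....
.....##
.....##
.....##
.....##
.....##
.....##

Derivation:
Click 1 (0,2) count=1: revealed 1 new [(0,2)] -> total=1
Click 2 (4,6) count=0: revealed 12 new [(1,5) (1,6) (2,5) (2,6) (3,5) (3,6) (4,5) (4,6) (5,5) (5,6) (6,5) (6,6)] -> total=13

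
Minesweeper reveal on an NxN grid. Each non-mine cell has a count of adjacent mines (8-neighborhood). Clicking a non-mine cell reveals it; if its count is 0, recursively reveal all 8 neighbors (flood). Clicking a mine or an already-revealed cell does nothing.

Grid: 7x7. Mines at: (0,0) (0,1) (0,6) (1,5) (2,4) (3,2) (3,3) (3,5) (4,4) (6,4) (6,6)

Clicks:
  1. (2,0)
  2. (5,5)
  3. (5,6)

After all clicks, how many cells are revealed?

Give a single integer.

Answer: 20

Derivation:
Click 1 (2,0) count=0: revealed 18 new [(1,0) (1,1) (2,0) (2,1) (3,0) (3,1) (4,0) (4,1) (4,2) (4,3) (5,0) (5,1) (5,2) (5,3) (6,0) (6,1) (6,2) (6,3)] -> total=18
Click 2 (5,5) count=3: revealed 1 new [(5,5)] -> total=19
Click 3 (5,6) count=1: revealed 1 new [(5,6)] -> total=20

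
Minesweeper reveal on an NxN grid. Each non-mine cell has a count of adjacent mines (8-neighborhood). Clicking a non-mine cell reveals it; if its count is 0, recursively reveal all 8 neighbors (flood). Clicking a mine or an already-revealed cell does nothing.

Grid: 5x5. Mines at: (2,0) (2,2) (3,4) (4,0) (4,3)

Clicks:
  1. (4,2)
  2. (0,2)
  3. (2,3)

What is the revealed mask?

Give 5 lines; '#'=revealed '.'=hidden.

Click 1 (4,2) count=1: revealed 1 new [(4,2)] -> total=1
Click 2 (0,2) count=0: revealed 12 new [(0,0) (0,1) (0,2) (0,3) (0,4) (1,0) (1,1) (1,2) (1,3) (1,4) (2,3) (2,4)] -> total=13
Click 3 (2,3) count=2: revealed 0 new [(none)] -> total=13

Answer: #####
#####
...##
.....
..#..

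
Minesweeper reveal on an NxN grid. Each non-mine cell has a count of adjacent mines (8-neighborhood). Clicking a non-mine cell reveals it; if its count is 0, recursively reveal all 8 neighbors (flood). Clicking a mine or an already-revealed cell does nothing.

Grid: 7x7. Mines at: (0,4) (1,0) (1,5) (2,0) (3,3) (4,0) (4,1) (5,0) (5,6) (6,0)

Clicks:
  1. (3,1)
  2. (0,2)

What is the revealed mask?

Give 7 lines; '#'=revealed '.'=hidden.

Click 1 (3,1) count=3: revealed 1 new [(3,1)] -> total=1
Click 2 (0,2) count=0: revealed 9 new [(0,1) (0,2) (0,3) (1,1) (1,2) (1,3) (2,1) (2,2) (2,3)] -> total=10

Answer: .###...
.###...
.###...
.#.....
.......
.......
.......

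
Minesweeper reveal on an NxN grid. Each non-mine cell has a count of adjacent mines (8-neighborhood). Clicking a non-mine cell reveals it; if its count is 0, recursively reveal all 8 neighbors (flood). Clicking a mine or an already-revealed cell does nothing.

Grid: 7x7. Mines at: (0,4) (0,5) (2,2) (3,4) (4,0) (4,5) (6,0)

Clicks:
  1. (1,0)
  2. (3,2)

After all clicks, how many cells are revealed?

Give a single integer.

Click 1 (1,0) count=0: revealed 12 new [(0,0) (0,1) (0,2) (0,3) (1,0) (1,1) (1,2) (1,3) (2,0) (2,1) (3,0) (3,1)] -> total=12
Click 2 (3,2) count=1: revealed 1 new [(3,2)] -> total=13

Answer: 13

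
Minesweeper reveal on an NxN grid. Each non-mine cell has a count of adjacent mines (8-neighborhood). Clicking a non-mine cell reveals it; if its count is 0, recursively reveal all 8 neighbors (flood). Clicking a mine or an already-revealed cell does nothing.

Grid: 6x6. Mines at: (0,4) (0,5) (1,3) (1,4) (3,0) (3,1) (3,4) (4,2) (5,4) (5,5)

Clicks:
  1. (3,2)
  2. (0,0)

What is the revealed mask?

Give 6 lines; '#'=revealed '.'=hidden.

Answer: ###...
###...
###...
..#...
......
......

Derivation:
Click 1 (3,2) count=2: revealed 1 new [(3,2)] -> total=1
Click 2 (0,0) count=0: revealed 9 new [(0,0) (0,1) (0,2) (1,0) (1,1) (1,2) (2,0) (2,1) (2,2)] -> total=10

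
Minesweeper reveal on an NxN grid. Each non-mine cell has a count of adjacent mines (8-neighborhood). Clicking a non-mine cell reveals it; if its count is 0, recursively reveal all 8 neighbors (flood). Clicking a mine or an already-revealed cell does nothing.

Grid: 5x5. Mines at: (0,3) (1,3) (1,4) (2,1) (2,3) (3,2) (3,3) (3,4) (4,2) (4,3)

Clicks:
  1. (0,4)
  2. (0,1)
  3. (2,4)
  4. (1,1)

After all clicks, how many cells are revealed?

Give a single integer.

Answer: 8

Derivation:
Click 1 (0,4) count=3: revealed 1 new [(0,4)] -> total=1
Click 2 (0,1) count=0: revealed 6 new [(0,0) (0,1) (0,2) (1,0) (1,1) (1,2)] -> total=7
Click 3 (2,4) count=5: revealed 1 new [(2,4)] -> total=8
Click 4 (1,1) count=1: revealed 0 new [(none)] -> total=8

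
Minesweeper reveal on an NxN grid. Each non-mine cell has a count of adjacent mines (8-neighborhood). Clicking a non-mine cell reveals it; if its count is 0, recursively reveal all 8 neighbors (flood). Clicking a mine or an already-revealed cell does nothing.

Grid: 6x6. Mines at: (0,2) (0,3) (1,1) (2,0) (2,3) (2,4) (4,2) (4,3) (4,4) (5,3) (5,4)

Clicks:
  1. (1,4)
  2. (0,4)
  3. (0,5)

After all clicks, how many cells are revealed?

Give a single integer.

Click 1 (1,4) count=3: revealed 1 new [(1,4)] -> total=1
Click 2 (0,4) count=1: revealed 1 new [(0,4)] -> total=2
Click 3 (0,5) count=0: revealed 2 new [(0,5) (1,5)] -> total=4

Answer: 4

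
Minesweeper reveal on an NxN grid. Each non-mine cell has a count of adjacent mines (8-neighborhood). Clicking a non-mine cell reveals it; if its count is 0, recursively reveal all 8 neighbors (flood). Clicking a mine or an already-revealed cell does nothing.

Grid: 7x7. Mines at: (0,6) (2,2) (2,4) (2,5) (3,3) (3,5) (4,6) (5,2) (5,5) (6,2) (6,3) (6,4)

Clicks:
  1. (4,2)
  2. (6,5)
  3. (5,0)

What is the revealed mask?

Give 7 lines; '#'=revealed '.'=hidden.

Click 1 (4,2) count=2: revealed 1 new [(4,2)] -> total=1
Click 2 (6,5) count=2: revealed 1 new [(6,5)] -> total=2
Click 3 (5,0) count=0: revealed 22 new [(0,0) (0,1) (0,2) (0,3) (0,4) (0,5) (1,0) (1,1) (1,2) (1,3) (1,4) (1,5) (2,0) (2,1) (3,0) (3,1) (4,0) (4,1) (5,0) (5,1) (6,0) (6,1)] -> total=24

Answer: ######.
######.
##.....
##.....
###....
##.....
##...#.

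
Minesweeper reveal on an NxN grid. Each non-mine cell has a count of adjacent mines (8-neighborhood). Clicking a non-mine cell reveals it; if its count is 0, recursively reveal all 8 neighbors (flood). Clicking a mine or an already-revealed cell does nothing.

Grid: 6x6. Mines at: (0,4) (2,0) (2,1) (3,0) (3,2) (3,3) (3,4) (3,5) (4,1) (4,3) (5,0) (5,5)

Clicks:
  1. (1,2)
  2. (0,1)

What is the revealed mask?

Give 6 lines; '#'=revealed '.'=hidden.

Answer: ####..
####..
......
......
......
......

Derivation:
Click 1 (1,2) count=1: revealed 1 new [(1,2)] -> total=1
Click 2 (0,1) count=0: revealed 7 new [(0,0) (0,1) (0,2) (0,3) (1,0) (1,1) (1,3)] -> total=8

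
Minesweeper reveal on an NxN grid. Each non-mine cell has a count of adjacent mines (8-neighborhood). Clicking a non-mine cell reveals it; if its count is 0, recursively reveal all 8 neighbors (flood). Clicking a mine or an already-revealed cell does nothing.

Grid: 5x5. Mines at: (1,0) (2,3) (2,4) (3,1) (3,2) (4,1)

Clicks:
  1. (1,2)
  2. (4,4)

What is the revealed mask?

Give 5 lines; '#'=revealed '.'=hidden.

Answer: .....
..#..
.....
...##
...##

Derivation:
Click 1 (1,2) count=1: revealed 1 new [(1,2)] -> total=1
Click 2 (4,4) count=0: revealed 4 new [(3,3) (3,4) (4,3) (4,4)] -> total=5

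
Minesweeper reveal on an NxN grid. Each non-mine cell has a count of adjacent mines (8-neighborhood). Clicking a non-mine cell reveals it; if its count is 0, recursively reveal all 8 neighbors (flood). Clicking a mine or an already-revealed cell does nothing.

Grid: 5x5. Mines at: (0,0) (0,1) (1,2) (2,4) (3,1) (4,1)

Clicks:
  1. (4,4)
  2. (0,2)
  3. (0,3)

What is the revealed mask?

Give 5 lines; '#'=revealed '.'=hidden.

Answer: ..##.
.....
.....
..###
..###

Derivation:
Click 1 (4,4) count=0: revealed 6 new [(3,2) (3,3) (3,4) (4,2) (4,3) (4,4)] -> total=6
Click 2 (0,2) count=2: revealed 1 new [(0,2)] -> total=7
Click 3 (0,3) count=1: revealed 1 new [(0,3)] -> total=8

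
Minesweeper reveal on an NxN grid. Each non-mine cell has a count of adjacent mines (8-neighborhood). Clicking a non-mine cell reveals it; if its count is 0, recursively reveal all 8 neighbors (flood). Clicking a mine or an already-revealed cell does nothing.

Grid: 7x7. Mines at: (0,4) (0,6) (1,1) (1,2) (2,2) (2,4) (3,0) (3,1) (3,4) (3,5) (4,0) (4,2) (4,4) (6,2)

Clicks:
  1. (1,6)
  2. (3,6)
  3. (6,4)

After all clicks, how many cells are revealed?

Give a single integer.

Click 1 (1,6) count=1: revealed 1 new [(1,6)] -> total=1
Click 2 (3,6) count=1: revealed 1 new [(3,6)] -> total=2
Click 3 (6,4) count=0: revealed 10 new [(4,5) (4,6) (5,3) (5,4) (5,5) (5,6) (6,3) (6,4) (6,5) (6,6)] -> total=12

Answer: 12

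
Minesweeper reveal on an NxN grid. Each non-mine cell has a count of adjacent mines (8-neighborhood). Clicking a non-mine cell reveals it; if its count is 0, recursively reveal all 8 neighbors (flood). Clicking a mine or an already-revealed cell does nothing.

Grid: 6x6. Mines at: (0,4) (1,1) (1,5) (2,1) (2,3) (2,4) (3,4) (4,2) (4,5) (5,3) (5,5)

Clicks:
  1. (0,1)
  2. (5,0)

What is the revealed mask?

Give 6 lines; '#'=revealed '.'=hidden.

Answer: .#....
......
......
##....
##....
##....

Derivation:
Click 1 (0,1) count=1: revealed 1 new [(0,1)] -> total=1
Click 2 (5,0) count=0: revealed 6 new [(3,0) (3,1) (4,0) (4,1) (5,0) (5,1)] -> total=7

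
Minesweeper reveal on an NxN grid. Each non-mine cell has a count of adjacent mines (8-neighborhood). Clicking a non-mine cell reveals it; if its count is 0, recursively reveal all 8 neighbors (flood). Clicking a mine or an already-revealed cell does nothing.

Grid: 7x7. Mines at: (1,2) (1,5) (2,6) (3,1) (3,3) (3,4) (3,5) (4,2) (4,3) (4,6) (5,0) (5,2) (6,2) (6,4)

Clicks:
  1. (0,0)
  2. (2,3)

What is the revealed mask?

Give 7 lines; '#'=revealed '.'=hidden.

Answer: ##.....
##.....
##.#...
.......
.......
.......
.......

Derivation:
Click 1 (0,0) count=0: revealed 6 new [(0,0) (0,1) (1,0) (1,1) (2,0) (2,1)] -> total=6
Click 2 (2,3) count=3: revealed 1 new [(2,3)] -> total=7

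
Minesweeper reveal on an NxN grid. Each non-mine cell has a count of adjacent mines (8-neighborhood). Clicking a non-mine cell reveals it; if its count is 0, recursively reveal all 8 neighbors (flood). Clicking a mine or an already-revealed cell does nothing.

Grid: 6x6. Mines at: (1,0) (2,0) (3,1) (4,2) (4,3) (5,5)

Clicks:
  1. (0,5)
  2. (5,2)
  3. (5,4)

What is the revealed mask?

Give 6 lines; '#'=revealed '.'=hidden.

Click 1 (0,5) count=0: revealed 21 new [(0,1) (0,2) (0,3) (0,4) (0,5) (1,1) (1,2) (1,3) (1,4) (1,5) (2,1) (2,2) (2,3) (2,4) (2,5) (3,2) (3,3) (3,4) (3,5) (4,4) (4,5)] -> total=21
Click 2 (5,2) count=2: revealed 1 new [(5,2)] -> total=22
Click 3 (5,4) count=2: revealed 1 new [(5,4)] -> total=23

Answer: .#####
.#####
.#####
..####
....##
..#.#.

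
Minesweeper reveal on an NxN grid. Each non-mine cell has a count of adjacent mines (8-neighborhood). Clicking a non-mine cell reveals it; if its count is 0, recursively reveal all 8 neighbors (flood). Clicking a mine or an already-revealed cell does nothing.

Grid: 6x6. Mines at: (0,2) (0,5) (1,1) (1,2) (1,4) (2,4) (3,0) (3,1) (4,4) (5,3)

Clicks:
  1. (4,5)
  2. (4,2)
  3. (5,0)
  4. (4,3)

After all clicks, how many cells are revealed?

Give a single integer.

Click 1 (4,5) count=1: revealed 1 new [(4,5)] -> total=1
Click 2 (4,2) count=2: revealed 1 new [(4,2)] -> total=2
Click 3 (5,0) count=0: revealed 5 new [(4,0) (4,1) (5,0) (5,1) (5,2)] -> total=7
Click 4 (4,3) count=2: revealed 1 new [(4,3)] -> total=8

Answer: 8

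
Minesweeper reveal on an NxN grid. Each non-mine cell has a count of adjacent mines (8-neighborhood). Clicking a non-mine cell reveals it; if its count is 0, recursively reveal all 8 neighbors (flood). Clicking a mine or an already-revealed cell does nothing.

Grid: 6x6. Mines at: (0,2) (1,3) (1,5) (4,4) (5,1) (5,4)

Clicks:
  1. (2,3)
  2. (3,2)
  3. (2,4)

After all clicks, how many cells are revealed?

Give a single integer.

Click 1 (2,3) count=1: revealed 1 new [(2,3)] -> total=1
Click 2 (3,2) count=0: revealed 16 new [(0,0) (0,1) (1,0) (1,1) (1,2) (2,0) (2,1) (2,2) (3,0) (3,1) (3,2) (3,3) (4,0) (4,1) (4,2) (4,3)] -> total=17
Click 3 (2,4) count=2: revealed 1 new [(2,4)] -> total=18

Answer: 18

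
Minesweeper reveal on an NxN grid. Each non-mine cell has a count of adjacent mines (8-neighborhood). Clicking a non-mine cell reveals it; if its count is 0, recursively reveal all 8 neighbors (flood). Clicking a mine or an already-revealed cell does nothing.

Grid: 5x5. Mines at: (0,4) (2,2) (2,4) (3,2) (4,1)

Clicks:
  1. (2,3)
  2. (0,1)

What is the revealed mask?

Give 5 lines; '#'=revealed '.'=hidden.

Click 1 (2,3) count=3: revealed 1 new [(2,3)] -> total=1
Click 2 (0,1) count=0: revealed 12 new [(0,0) (0,1) (0,2) (0,3) (1,0) (1,1) (1,2) (1,3) (2,0) (2,1) (3,0) (3,1)] -> total=13

Answer: ####.
####.
##.#.
##...
.....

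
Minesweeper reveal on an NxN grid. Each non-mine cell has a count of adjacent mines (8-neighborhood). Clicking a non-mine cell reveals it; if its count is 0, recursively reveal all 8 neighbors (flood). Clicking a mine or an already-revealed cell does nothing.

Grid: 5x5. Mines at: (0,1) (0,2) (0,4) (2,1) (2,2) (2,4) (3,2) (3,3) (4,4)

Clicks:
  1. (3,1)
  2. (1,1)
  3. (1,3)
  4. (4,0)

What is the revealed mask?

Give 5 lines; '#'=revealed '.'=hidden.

Answer: .....
.#.#.
.....
##...
##...

Derivation:
Click 1 (3,1) count=3: revealed 1 new [(3,1)] -> total=1
Click 2 (1,1) count=4: revealed 1 new [(1,1)] -> total=2
Click 3 (1,3) count=4: revealed 1 new [(1,3)] -> total=3
Click 4 (4,0) count=0: revealed 3 new [(3,0) (4,0) (4,1)] -> total=6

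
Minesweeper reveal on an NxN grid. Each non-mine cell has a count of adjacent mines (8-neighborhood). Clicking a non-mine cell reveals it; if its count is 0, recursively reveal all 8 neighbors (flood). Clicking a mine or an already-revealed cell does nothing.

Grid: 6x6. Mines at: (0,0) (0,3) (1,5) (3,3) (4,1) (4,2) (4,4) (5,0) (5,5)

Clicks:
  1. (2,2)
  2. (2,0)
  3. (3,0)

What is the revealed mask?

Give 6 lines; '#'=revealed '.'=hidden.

Click 1 (2,2) count=1: revealed 1 new [(2,2)] -> total=1
Click 2 (2,0) count=0: revealed 8 new [(1,0) (1,1) (1,2) (2,0) (2,1) (3,0) (3,1) (3,2)] -> total=9
Click 3 (3,0) count=1: revealed 0 new [(none)] -> total=9

Answer: ......
###...
###...
###...
......
......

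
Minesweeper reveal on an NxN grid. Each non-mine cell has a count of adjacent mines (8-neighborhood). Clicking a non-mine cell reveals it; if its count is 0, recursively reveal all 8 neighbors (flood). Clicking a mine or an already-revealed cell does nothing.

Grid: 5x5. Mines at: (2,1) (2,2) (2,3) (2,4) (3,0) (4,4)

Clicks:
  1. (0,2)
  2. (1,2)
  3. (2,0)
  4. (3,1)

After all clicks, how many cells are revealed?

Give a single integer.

Answer: 12

Derivation:
Click 1 (0,2) count=0: revealed 10 new [(0,0) (0,1) (0,2) (0,3) (0,4) (1,0) (1,1) (1,2) (1,3) (1,4)] -> total=10
Click 2 (1,2) count=3: revealed 0 new [(none)] -> total=10
Click 3 (2,0) count=2: revealed 1 new [(2,0)] -> total=11
Click 4 (3,1) count=3: revealed 1 new [(3,1)] -> total=12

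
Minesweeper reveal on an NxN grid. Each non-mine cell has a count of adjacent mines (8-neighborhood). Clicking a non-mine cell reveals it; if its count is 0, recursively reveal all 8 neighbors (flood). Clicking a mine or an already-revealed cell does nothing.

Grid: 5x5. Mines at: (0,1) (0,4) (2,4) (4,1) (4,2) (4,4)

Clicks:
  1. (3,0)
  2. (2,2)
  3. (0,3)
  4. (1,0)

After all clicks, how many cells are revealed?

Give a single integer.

Answer: 13

Derivation:
Click 1 (3,0) count=1: revealed 1 new [(3,0)] -> total=1
Click 2 (2,2) count=0: revealed 11 new [(1,0) (1,1) (1,2) (1,3) (2,0) (2,1) (2,2) (2,3) (3,1) (3,2) (3,3)] -> total=12
Click 3 (0,3) count=1: revealed 1 new [(0,3)] -> total=13
Click 4 (1,0) count=1: revealed 0 new [(none)] -> total=13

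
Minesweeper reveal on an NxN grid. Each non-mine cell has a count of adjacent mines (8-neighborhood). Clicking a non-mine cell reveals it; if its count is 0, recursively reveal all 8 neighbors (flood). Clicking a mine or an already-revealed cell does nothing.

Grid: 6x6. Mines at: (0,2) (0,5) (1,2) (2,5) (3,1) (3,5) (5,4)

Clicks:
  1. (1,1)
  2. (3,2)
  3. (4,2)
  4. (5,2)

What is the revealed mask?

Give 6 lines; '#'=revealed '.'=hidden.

Answer: ......
.#....
......
..#...
####..
####..

Derivation:
Click 1 (1,1) count=2: revealed 1 new [(1,1)] -> total=1
Click 2 (3,2) count=1: revealed 1 new [(3,2)] -> total=2
Click 3 (4,2) count=1: revealed 1 new [(4,2)] -> total=3
Click 4 (5,2) count=0: revealed 7 new [(4,0) (4,1) (4,3) (5,0) (5,1) (5,2) (5,3)] -> total=10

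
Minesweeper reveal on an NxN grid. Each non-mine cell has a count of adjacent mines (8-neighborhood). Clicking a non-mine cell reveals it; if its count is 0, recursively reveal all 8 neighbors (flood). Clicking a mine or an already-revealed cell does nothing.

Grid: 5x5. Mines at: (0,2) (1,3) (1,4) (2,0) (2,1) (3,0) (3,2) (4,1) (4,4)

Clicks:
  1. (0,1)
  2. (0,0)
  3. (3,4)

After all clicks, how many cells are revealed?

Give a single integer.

Click 1 (0,1) count=1: revealed 1 new [(0,1)] -> total=1
Click 2 (0,0) count=0: revealed 3 new [(0,0) (1,0) (1,1)] -> total=4
Click 3 (3,4) count=1: revealed 1 new [(3,4)] -> total=5

Answer: 5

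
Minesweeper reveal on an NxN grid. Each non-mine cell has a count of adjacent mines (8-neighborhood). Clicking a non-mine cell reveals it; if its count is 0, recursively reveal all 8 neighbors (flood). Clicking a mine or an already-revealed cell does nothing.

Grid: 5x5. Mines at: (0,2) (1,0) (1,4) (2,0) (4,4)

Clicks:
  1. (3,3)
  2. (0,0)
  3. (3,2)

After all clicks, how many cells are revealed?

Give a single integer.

Click 1 (3,3) count=1: revealed 1 new [(3,3)] -> total=1
Click 2 (0,0) count=1: revealed 1 new [(0,0)] -> total=2
Click 3 (3,2) count=0: revealed 13 new [(1,1) (1,2) (1,3) (2,1) (2,2) (2,3) (3,0) (3,1) (3,2) (4,0) (4,1) (4,2) (4,3)] -> total=15

Answer: 15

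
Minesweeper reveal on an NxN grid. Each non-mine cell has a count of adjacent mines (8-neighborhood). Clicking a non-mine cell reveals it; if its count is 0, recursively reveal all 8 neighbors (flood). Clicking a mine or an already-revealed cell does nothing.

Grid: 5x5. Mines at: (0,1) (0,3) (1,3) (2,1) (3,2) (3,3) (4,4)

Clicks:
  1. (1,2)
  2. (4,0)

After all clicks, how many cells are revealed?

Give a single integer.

Click 1 (1,2) count=4: revealed 1 new [(1,2)] -> total=1
Click 2 (4,0) count=0: revealed 4 new [(3,0) (3,1) (4,0) (4,1)] -> total=5

Answer: 5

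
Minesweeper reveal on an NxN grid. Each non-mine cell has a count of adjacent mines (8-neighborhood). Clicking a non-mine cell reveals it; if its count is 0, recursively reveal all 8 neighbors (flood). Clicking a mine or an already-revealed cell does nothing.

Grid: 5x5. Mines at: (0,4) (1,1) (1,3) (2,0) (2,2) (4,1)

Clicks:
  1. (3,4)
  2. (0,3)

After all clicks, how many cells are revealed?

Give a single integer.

Answer: 9

Derivation:
Click 1 (3,4) count=0: revealed 8 new [(2,3) (2,4) (3,2) (3,3) (3,4) (4,2) (4,3) (4,4)] -> total=8
Click 2 (0,3) count=2: revealed 1 new [(0,3)] -> total=9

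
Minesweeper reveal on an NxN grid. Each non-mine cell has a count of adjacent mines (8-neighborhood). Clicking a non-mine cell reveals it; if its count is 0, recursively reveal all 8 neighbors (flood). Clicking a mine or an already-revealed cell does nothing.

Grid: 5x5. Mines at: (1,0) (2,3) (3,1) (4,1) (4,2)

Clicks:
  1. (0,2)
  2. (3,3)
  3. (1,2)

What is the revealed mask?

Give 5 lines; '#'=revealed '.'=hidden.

Click 1 (0,2) count=0: revealed 8 new [(0,1) (0,2) (0,3) (0,4) (1,1) (1,2) (1,3) (1,4)] -> total=8
Click 2 (3,3) count=2: revealed 1 new [(3,3)] -> total=9
Click 3 (1,2) count=1: revealed 0 new [(none)] -> total=9

Answer: .####
.####
.....
...#.
.....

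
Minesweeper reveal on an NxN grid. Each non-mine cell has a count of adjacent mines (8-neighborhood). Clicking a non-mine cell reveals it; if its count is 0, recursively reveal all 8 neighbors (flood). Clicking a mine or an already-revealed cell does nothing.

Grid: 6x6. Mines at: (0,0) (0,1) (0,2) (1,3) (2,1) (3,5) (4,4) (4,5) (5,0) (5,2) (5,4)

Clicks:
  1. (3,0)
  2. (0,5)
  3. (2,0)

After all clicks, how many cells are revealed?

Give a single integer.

Click 1 (3,0) count=1: revealed 1 new [(3,0)] -> total=1
Click 2 (0,5) count=0: revealed 6 new [(0,4) (0,5) (1,4) (1,5) (2,4) (2,5)] -> total=7
Click 3 (2,0) count=1: revealed 1 new [(2,0)] -> total=8

Answer: 8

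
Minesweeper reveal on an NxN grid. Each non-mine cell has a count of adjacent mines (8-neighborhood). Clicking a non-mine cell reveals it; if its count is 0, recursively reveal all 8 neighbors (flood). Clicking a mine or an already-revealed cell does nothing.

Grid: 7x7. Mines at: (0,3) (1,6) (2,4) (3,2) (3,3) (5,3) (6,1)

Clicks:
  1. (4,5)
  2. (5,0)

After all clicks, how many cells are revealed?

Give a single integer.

Answer: 15

Derivation:
Click 1 (4,5) count=0: revealed 14 new [(2,5) (2,6) (3,4) (3,5) (3,6) (4,4) (4,5) (4,6) (5,4) (5,5) (5,6) (6,4) (6,5) (6,6)] -> total=14
Click 2 (5,0) count=1: revealed 1 new [(5,0)] -> total=15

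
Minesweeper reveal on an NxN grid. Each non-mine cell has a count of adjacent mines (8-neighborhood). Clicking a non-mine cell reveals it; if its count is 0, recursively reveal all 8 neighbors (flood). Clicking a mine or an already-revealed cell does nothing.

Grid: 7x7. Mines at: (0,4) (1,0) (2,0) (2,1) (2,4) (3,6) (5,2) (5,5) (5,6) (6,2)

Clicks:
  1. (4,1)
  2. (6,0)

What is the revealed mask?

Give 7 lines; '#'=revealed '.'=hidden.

Click 1 (4,1) count=1: revealed 1 new [(4,1)] -> total=1
Click 2 (6,0) count=0: revealed 7 new [(3,0) (3,1) (4,0) (5,0) (5,1) (6,0) (6,1)] -> total=8

Answer: .......
.......
.......
##.....
##.....
##.....
##.....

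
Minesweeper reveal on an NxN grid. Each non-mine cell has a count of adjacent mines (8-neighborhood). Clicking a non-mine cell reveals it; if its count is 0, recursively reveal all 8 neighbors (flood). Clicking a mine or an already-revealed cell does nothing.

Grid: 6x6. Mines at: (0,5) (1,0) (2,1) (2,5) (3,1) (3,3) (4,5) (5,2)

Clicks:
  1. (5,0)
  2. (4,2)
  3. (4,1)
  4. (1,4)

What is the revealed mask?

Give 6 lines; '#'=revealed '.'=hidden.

Click 1 (5,0) count=0: revealed 4 new [(4,0) (4,1) (5,0) (5,1)] -> total=4
Click 2 (4,2) count=3: revealed 1 new [(4,2)] -> total=5
Click 3 (4,1) count=2: revealed 0 new [(none)] -> total=5
Click 4 (1,4) count=2: revealed 1 new [(1,4)] -> total=6

Answer: ......
....#.
......
......
###...
##....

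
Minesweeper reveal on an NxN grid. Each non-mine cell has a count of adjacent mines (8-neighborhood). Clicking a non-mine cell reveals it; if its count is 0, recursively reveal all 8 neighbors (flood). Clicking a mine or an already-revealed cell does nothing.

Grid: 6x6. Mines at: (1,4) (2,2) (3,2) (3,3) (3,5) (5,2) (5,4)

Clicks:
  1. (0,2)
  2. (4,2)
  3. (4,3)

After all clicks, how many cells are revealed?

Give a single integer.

Click 1 (0,2) count=0: revealed 16 new [(0,0) (0,1) (0,2) (0,3) (1,0) (1,1) (1,2) (1,3) (2,0) (2,1) (3,0) (3,1) (4,0) (4,1) (5,0) (5,1)] -> total=16
Click 2 (4,2) count=3: revealed 1 new [(4,2)] -> total=17
Click 3 (4,3) count=4: revealed 1 new [(4,3)] -> total=18

Answer: 18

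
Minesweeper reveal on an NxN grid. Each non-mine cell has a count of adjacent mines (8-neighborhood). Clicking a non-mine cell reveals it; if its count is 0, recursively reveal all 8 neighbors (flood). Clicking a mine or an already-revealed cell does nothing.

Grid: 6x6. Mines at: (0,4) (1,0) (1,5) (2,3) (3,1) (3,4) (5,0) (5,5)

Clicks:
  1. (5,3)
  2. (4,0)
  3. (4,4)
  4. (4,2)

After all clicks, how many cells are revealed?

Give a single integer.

Click 1 (5,3) count=0: revealed 8 new [(4,1) (4,2) (4,3) (4,4) (5,1) (5,2) (5,3) (5,4)] -> total=8
Click 2 (4,0) count=2: revealed 1 new [(4,0)] -> total=9
Click 3 (4,4) count=2: revealed 0 new [(none)] -> total=9
Click 4 (4,2) count=1: revealed 0 new [(none)] -> total=9

Answer: 9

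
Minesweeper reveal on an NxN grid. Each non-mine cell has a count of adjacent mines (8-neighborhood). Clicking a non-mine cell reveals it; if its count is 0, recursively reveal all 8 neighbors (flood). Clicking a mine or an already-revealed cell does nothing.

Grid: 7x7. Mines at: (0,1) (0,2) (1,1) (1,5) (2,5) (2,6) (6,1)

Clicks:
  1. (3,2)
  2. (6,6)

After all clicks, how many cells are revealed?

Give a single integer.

Answer: 34

Derivation:
Click 1 (3,2) count=0: revealed 34 new [(1,2) (1,3) (1,4) (2,0) (2,1) (2,2) (2,3) (2,4) (3,0) (3,1) (3,2) (3,3) (3,4) (3,5) (3,6) (4,0) (4,1) (4,2) (4,3) (4,4) (4,5) (4,6) (5,0) (5,1) (5,2) (5,3) (5,4) (5,5) (5,6) (6,2) (6,3) (6,4) (6,5) (6,6)] -> total=34
Click 2 (6,6) count=0: revealed 0 new [(none)] -> total=34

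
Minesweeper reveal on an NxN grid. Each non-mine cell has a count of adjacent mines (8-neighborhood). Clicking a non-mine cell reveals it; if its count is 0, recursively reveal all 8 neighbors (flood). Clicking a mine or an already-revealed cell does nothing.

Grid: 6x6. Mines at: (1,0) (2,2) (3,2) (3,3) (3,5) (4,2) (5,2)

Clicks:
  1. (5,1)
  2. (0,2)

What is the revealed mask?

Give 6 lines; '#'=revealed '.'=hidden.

Click 1 (5,1) count=2: revealed 1 new [(5,1)] -> total=1
Click 2 (0,2) count=0: revealed 13 new [(0,1) (0,2) (0,3) (0,4) (0,5) (1,1) (1,2) (1,3) (1,4) (1,5) (2,3) (2,4) (2,5)] -> total=14

Answer: .#####
.#####
...###
......
......
.#....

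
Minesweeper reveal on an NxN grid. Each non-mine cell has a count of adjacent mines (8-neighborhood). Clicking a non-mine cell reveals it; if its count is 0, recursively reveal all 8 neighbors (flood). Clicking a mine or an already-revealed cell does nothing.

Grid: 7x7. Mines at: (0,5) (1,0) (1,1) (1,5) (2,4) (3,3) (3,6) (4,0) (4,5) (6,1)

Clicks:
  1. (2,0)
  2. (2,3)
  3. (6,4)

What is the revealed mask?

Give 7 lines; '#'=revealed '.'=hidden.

Click 1 (2,0) count=2: revealed 1 new [(2,0)] -> total=1
Click 2 (2,3) count=2: revealed 1 new [(2,3)] -> total=2
Click 3 (6,4) count=0: revealed 13 new [(4,2) (4,3) (4,4) (5,2) (5,3) (5,4) (5,5) (5,6) (6,2) (6,3) (6,4) (6,5) (6,6)] -> total=15

Answer: .......
.......
#..#...
.......
..###..
..#####
..#####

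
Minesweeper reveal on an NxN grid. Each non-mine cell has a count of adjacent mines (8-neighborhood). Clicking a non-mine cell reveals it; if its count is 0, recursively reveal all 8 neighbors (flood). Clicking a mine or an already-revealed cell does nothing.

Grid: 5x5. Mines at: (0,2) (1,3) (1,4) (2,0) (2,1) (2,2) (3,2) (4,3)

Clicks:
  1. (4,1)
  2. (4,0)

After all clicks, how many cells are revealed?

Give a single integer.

Click 1 (4,1) count=1: revealed 1 new [(4,1)] -> total=1
Click 2 (4,0) count=0: revealed 3 new [(3,0) (3,1) (4,0)] -> total=4

Answer: 4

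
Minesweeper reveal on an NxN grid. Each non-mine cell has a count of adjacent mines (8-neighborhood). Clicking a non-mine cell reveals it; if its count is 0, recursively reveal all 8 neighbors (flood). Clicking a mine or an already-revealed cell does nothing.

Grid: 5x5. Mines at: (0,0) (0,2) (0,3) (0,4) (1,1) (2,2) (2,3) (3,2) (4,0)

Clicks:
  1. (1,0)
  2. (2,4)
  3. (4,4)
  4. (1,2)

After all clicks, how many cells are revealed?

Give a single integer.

Click 1 (1,0) count=2: revealed 1 new [(1,0)] -> total=1
Click 2 (2,4) count=1: revealed 1 new [(2,4)] -> total=2
Click 3 (4,4) count=0: revealed 4 new [(3,3) (3,4) (4,3) (4,4)] -> total=6
Click 4 (1,2) count=5: revealed 1 new [(1,2)] -> total=7

Answer: 7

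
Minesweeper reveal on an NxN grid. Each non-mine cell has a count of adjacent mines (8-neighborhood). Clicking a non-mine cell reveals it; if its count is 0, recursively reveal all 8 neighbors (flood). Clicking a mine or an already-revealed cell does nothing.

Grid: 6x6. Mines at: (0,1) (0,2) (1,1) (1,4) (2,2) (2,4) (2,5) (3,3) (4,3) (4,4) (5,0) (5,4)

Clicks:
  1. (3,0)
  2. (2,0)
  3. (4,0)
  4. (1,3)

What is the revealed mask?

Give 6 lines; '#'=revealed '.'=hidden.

Answer: ......
...#..
##....
##....
##....
......

Derivation:
Click 1 (3,0) count=0: revealed 6 new [(2,0) (2,1) (3,0) (3,1) (4,0) (4,1)] -> total=6
Click 2 (2,0) count=1: revealed 0 new [(none)] -> total=6
Click 3 (4,0) count=1: revealed 0 new [(none)] -> total=6
Click 4 (1,3) count=4: revealed 1 new [(1,3)] -> total=7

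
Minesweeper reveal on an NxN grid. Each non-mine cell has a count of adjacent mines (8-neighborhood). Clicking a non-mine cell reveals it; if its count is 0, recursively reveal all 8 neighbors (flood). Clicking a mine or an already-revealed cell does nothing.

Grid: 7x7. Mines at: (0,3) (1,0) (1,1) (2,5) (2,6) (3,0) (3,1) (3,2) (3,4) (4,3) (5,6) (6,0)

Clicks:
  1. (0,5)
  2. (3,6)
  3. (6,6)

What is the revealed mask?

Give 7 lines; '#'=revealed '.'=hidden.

Answer: ....###
....###
.......
......#
.......
.......
......#

Derivation:
Click 1 (0,5) count=0: revealed 6 new [(0,4) (0,5) (0,6) (1,4) (1,5) (1,6)] -> total=6
Click 2 (3,6) count=2: revealed 1 new [(3,6)] -> total=7
Click 3 (6,6) count=1: revealed 1 new [(6,6)] -> total=8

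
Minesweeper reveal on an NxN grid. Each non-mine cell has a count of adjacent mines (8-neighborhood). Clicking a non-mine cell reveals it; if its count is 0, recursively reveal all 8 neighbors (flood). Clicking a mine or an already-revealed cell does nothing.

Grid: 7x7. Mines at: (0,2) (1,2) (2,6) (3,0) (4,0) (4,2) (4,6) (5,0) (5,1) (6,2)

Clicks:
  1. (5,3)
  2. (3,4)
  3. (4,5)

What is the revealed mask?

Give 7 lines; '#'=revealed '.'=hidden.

Click 1 (5,3) count=2: revealed 1 new [(5,3)] -> total=1
Click 2 (3,4) count=0: revealed 24 new [(0,3) (0,4) (0,5) (0,6) (1,3) (1,4) (1,5) (1,6) (2,3) (2,4) (2,5) (3,3) (3,4) (3,5) (4,3) (4,4) (4,5) (5,4) (5,5) (5,6) (6,3) (6,4) (6,5) (6,6)] -> total=25
Click 3 (4,5) count=1: revealed 0 new [(none)] -> total=25

Answer: ...####
...####
...###.
...###.
...###.
...####
...####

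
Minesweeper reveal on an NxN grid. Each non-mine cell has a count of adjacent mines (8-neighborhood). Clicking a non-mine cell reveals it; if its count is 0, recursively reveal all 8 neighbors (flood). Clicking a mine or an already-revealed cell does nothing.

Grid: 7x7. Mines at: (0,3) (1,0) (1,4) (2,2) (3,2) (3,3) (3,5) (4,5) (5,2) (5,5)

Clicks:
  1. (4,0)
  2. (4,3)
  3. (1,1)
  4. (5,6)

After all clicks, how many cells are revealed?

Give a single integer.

Answer: 13

Derivation:
Click 1 (4,0) count=0: revealed 10 new [(2,0) (2,1) (3,0) (3,1) (4,0) (4,1) (5,0) (5,1) (6,0) (6,1)] -> total=10
Click 2 (4,3) count=3: revealed 1 new [(4,3)] -> total=11
Click 3 (1,1) count=2: revealed 1 new [(1,1)] -> total=12
Click 4 (5,6) count=2: revealed 1 new [(5,6)] -> total=13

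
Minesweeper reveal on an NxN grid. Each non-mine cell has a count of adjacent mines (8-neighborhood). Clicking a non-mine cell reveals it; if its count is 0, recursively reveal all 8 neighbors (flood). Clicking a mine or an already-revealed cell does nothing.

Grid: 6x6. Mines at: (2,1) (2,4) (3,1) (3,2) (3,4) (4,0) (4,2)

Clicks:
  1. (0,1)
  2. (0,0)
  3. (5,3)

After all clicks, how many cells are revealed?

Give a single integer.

Click 1 (0,1) count=0: revealed 12 new [(0,0) (0,1) (0,2) (0,3) (0,4) (0,5) (1,0) (1,1) (1,2) (1,3) (1,4) (1,5)] -> total=12
Click 2 (0,0) count=0: revealed 0 new [(none)] -> total=12
Click 3 (5,3) count=1: revealed 1 new [(5,3)] -> total=13

Answer: 13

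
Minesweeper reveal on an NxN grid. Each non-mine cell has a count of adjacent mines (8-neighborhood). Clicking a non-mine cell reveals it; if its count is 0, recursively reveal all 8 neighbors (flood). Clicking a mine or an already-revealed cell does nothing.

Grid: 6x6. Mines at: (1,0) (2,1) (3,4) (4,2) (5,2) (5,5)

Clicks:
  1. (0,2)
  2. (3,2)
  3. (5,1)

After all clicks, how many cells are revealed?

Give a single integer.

Click 1 (0,2) count=0: revealed 14 new [(0,1) (0,2) (0,3) (0,4) (0,5) (1,1) (1,2) (1,3) (1,4) (1,5) (2,2) (2,3) (2,4) (2,5)] -> total=14
Click 2 (3,2) count=2: revealed 1 new [(3,2)] -> total=15
Click 3 (5,1) count=2: revealed 1 new [(5,1)] -> total=16

Answer: 16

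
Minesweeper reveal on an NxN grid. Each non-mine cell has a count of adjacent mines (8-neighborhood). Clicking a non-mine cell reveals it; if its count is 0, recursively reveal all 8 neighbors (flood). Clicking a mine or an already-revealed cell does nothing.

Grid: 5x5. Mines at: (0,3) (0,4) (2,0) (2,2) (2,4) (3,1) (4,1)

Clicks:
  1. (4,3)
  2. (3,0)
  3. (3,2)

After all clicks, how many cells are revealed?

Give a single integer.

Answer: 7

Derivation:
Click 1 (4,3) count=0: revealed 6 new [(3,2) (3,3) (3,4) (4,2) (4,3) (4,4)] -> total=6
Click 2 (3,0) count=3: revealed 1 new [(3,0)] -> total=7
Click 3 (3,2) count=3: revealed 0 new [(none)] -> total=7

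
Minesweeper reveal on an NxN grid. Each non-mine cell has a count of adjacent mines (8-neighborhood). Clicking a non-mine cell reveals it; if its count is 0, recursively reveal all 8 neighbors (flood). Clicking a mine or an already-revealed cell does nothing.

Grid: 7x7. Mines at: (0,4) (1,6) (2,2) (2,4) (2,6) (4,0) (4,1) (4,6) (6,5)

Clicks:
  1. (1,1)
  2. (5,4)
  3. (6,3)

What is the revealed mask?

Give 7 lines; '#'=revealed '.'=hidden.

Click 1 (1,1) count=1: revealed 1 new [(1,1)] -> total=1
Click 2 (5,4) count=1: revealed 1 new [(5,4)] -> total=2
Click 3 (6,3) count=0: revealed 18 new [(3,2) (3,3) (3,4) (3,5) (4,2) (4,3) (4,4) (4,5) (5,0) (5,1) (5,2) (5,3) (5,5) (6,0) (6,1) (6,2) (6,3) (6,4)] -> total=20

Answer: .......
.#.....
.......
..####.
..####.
######.
#####..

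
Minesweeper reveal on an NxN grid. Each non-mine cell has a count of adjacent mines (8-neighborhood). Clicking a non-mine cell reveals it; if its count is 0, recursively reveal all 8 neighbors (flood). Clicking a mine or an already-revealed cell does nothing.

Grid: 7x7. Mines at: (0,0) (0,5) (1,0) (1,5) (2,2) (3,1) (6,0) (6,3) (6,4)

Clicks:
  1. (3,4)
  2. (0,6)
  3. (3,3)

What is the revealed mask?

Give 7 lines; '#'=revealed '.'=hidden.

Answer: ......#
.......
...####
..#####
..#####
..#####
.....##

Derivation:
Click 1 (3,4) count=0: revealed 21 new [(2,3) (2,4) (2,5) (2,6) (3,2) (3,3) (3,4) (3,5) (3,6) (4,2) (4,3) (4,4) (4,5) (4,6) (5,2) (5,3) (5,4) (5,5) (5,6) (6,5) (6,6)] -> total=21
Click 2 (0,6) count=2: revealed 1 new [(0,6)] -> total=22
Click 3 (3,3) count=1: revealed 0 new [(none)] -> total=22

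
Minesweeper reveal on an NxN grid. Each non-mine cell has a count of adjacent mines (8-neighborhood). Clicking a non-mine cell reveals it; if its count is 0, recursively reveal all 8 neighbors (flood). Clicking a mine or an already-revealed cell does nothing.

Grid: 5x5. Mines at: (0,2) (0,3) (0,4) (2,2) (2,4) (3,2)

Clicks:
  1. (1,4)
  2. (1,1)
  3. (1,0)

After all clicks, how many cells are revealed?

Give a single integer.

Click 1 (1,4) count=3: revealed 1 new [(1,4)] -> total=1
Click 2 (1,1) count=2: revealed 1 new [(1,1)] -> total=2
Click 3 (1,0) count=0: revealed 9 new [(0,0) (0,1) (1,0) (2,0) (2,1) (3,0) (3,1) (4,0) (4,1)] -> total=11

Answer: 11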